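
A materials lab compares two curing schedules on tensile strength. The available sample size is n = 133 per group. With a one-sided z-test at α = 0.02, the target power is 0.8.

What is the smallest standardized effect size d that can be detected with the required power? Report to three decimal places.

Required noncentrality: δ = z_{0.02} + z_{0.20} = 2.054 + 0.842 = 2.895.
δ = d·√(n/2) ⇒ d = δ/√(n/2) = 2.895/√(133/2) = 0.3551.

d ≈ 0.355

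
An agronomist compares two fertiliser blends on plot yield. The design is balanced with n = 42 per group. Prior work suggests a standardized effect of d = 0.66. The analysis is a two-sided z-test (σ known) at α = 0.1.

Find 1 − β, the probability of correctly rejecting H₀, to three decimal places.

Power ≈ 0.916

Noncentrality parameter: δ = d·√(n/2) = 0.66 × √(42/2) = 3.0245
Critical value for a two-sided test at α = 0.1: z_{α/2} = 1.645.
Power = Φ(δ − 1.645) + Φ(−δ − 1.645) = Φ(1.380) + Φ(-4.669) = 0.9162 + 0.0000 = 0.9162.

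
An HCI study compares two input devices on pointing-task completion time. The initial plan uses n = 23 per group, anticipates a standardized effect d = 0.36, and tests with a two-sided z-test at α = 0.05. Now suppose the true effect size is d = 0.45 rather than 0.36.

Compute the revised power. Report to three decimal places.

Power ≈ 0.332

With d = 0.45: δ = d·√(n/2) = 0.45 × √(23/2) = 1.5260. Critical value z_{0.025} = 1.960.
Revised power = Φ(δ − 1.960) + Φ(−δ − 1.960) = Φ(-0.434) + Φ(-3.486) = 0.3322 + 0.0002 = 0.3324.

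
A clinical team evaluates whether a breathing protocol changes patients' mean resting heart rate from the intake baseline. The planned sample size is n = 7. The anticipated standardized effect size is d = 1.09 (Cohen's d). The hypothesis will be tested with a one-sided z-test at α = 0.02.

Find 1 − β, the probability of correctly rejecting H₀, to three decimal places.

Power ≈ 0.797

Noncentrality parameter: δ = d·√n = 1.09 × √7 = 2.8839
One-sided α = 0.02 → critical value z_{0.02} = 2.054.
Power = P(Z > 2.054 − δ) = Φ(0.830) = 0.7968.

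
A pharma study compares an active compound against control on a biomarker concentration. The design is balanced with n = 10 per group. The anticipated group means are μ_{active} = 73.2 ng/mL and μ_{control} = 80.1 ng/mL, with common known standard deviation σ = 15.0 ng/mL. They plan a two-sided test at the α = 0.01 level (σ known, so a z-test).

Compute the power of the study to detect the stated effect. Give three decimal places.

Power ≈ 0.061

Standardized effect: d = |μ_{active} − μ_{control}| / σ = |73.2 − 80.1| / 15.0 = 0.4600
Noncentrality parameter: δ = d·√(n/2) = 0.4600 × √(10/2) = 1.0286
Critical value for a two-sided test at α = 0.01: z_{α/2} = 2.576.
Power = Φ(δ − 2.576) + Φ(−δ − 2.576) = Φ(-1.547) + Φ(-3.604) = 0.0609 + 0.0002 = 0.0611.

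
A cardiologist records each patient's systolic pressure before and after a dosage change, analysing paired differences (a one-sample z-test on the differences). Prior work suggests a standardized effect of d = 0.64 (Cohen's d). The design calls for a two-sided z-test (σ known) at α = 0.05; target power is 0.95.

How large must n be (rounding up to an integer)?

n = 32

Set Φ(δ − 1.960) = 0.95; then δ − 1.960 = Φ⁻¹(0.95) = 1.645, giving δ = 3.605.
(The Φ(−δ − z_{α/2}) term is vanishingly small for δ > 0 and is dropped in the standard sample-size formula.)
δ = d·√n ⇒ n = (δ/d)² = (3.605 / 0.64)² = 31.73.
Rounding up, n = 32.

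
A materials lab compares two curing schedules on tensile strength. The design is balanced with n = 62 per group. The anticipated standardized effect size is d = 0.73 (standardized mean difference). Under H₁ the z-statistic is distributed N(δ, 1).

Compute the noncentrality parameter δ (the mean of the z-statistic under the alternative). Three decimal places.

The noncentrality parameter scales effect size by the design's sample-size factor: δ = d·√(n/2) = 0.73 × √(62/2) = 4.0645

δ ≈ 4.064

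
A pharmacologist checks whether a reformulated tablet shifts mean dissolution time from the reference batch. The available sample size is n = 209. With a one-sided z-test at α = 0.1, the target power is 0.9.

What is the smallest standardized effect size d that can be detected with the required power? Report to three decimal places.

d ≈ 0.177

Required noncentrality: δ = z_{0.1} + z_{0.10} = 1.282 + 1.282 = 2.563.
δ = d·√n ⇒ d = δ/√n = 2.563/√209 = 0.1773.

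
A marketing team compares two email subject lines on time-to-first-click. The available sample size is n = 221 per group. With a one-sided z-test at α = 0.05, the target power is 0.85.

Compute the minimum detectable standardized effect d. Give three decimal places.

Need Φ(δ − 1.645) = 0.85, so δ = 1.645 + 1.036 = 2.681.
δ = d·√(n/2) ⇒ d = δ/√(n/2) = 2.681/√(221/2) = 0.2551.

d ≈ 0.255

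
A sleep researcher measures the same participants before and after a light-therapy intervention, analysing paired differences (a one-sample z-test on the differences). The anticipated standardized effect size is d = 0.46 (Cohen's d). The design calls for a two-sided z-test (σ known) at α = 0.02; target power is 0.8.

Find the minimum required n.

n = 48

Set Φ(δ − 2.326) = 0.8; then δ − 2.326 = Φ⁻¹(0.8) = 0.842, giving δ = 3.168.
(For δ > 0 the lower-tail rejection region contributes negligibly to power, so the one-term inversion is standard.)
δ = d·√n ⇒ n = (δ/d)² = (3.168 / 0.46)² = 47.43.
Rounding up, n = 48.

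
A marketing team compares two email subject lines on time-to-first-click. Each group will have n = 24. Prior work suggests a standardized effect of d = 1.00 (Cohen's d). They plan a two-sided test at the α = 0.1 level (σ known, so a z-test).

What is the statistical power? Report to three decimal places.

Power ≈ 0.966

Noncentrality parameter: δ = d·√(n/2) = 1.00 × √(24/2) = 3.4641
Two-sided α = 0.1 → critical value z_{0.05} = 1.645.
Power = Φ(δ − 1.645) + Φ(−δ − 1.645) = Φ(1.819) + Φ(-5.109) = 0.9656 + 0.0000 = 0.9656.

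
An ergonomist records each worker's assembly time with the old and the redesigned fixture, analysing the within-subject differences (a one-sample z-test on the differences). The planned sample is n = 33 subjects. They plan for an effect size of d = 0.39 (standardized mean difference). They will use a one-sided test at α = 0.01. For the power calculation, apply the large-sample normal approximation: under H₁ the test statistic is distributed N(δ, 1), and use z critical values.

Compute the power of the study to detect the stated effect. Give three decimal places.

Noncentrality parameter: δ = d·√n = 0.39 × √33 = 2.2404
Critical value for a one-sided test at α = 0.01: z_α = 2.326.
Power = P(Z > 2.326 − δ) = Φ(-0.086) = 0.4657.

Power ≈ 0.466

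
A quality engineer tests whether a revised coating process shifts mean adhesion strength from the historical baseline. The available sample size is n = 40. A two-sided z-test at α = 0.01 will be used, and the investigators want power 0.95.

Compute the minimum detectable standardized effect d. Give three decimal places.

d ≈ 0.667

Need Φ(δ − 2.576) = 0.95, so δ = 2.576 + 1.645 = 4.221.
(The second rejection-region term Φ(−δ − z_{α/2}) is negligible and dropped.)
δ = d·√n ⇒ d = δ/√n = 4.221/√40 = 0.6673.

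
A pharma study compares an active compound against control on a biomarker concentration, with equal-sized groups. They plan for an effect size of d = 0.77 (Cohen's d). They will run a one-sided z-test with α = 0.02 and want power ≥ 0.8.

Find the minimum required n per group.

For power 0.8 need Φ(δ − z_{0.02}) = 0.8, so δ = z_{0.02} + z_{0.20} = 2.054 + 0.842 = 2.895.
δ = d·√(n/2) ⇒ n = 2(δ/d)² = 2 × (2.895 / 0.77)² = 28.28.
Round up to the next whole unit.

n = 29 per group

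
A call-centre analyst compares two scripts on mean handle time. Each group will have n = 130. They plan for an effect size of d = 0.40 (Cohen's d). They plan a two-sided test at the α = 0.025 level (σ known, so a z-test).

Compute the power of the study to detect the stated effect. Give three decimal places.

Power ≈ 0.837

Noncentrality parameter: δ = d·√(n/2) = 0.40 × √(130/2) = 3.2249
Two-sided α = 0.025 → critical value z_{0.0125} = 2.241.
Power = Φ(δ − 2.241) + Φ(−δ − 2.241) = Φ(0.984) + Φ(-5.466) = 0.8373 + 0.0000 = 0.8373.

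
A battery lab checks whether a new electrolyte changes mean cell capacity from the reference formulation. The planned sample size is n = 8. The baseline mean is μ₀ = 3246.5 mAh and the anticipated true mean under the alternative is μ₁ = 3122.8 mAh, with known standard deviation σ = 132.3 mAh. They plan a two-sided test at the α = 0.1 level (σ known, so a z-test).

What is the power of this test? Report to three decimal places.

Power ≈ 0.841

Standardized effect: d = |μ₁ − μ₀| / σ = |3122.8 − 3246.5| / 132.3 = 0.9350
Noncentrality parameter: δ = d·√n = 0.9350 × √8 = 2.6446
Critical value for a two-sided test at α = 0.1: z_{α/2} = 1.645.
Power = Φ(δ − 1.645) + Φ(−δ − 1.645) = Φ(1.000) + Φ(-4.289) = 0.8413 + 0.0000 = 0.8413.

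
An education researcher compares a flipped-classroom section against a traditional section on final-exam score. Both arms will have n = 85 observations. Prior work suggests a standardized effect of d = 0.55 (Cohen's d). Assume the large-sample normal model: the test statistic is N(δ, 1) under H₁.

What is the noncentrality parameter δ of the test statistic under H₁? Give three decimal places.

δ = d·√(n/2) = 0.55 × √(85/2) = 3.5856

δ ≈ 3.586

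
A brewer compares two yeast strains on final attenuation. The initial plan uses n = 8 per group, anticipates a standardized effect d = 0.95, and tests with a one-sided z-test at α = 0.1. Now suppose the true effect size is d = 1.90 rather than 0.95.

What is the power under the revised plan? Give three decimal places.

Power ≈ 0.994

With d = 1.90: δ = d·√(n/2) = 1.90 × √(8/2) = 3.8000. Critical value z_{0.1} = 1.282.
Revised power = P(Z > 1.282 − δ) = Φ(2.518) = 0.9941.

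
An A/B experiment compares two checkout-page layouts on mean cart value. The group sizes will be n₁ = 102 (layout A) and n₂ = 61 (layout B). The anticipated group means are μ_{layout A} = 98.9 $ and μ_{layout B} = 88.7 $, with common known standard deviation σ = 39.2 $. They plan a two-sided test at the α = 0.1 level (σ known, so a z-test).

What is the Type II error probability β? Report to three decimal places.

Standardized effect: d = |μ_{layout A} − μ_{layout B}| / σ = |98.9 − 88.7| / 39.2 = 0.2602
Noncentrality parameter: δ = d / √(1/n₁ + 1/n₂) = 0.2602 / √(1/102 + 1/61) = 1.6076
Two-sided α = 0.1 → critical value z_{0.05} = 1.645.
Power = Φ(δ − 1.645) + Φ(−δ − 1.645) = Φ(-0.037) + Φ(-3.252) = 0.4852 + 0.0006 = 0.4857.
Type II error: β = 1 − power = 1 − 0.4857 = 0.5143.

β ≈ 0.514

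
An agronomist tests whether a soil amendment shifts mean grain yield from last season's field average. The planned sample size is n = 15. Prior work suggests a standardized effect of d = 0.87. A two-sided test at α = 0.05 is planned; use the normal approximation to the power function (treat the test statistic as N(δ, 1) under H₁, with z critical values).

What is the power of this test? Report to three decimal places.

Noncentrality parameter: λ = d·√n = 0.87 × √15 = 3.3695
Two-sided α = 0.05 → critical value z_{0.025} = 1.960.
Power = Φ(λ − 1.960) + Φ(−λ − 1.960) = Φ(1.410) + Φ(-5.329) = 0.9207 + 0.0000 = 0.9207.

Power ≈ 0.921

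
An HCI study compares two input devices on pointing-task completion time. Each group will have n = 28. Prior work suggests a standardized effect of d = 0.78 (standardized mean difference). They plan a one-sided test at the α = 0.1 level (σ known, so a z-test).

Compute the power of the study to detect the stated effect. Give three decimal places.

Noncentrality parameter: λ = d·√(n/2) = 0.78 × √(28/2) = 2.9185
One-sided α = 0.1 → critical value z_{0.1} = 1.282.
Power = P(Z > 1.282 − λ) = Φ(1.637) = 0.9492.

Power ≈ 0.949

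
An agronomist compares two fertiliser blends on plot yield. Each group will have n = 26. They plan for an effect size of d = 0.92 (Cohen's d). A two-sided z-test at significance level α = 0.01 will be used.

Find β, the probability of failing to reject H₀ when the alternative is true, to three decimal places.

Noncentrality parameter: δ = d·√(n/2) = 0.92 × √(26/2) = 3.3171
Critical value for a two-sided test at α = 0.01: z_{α/2} = 2.576.
Power = Φ(δ − 2.576) + Φ(−δ − 2.576) = Φ(0.741) + Φ(-5.893) = 0.7707 + 0.0000 = 0.7707.
Type II error: β = 1 − power = 1 − 0.7707 = 0.2293.

β ≈ 0.229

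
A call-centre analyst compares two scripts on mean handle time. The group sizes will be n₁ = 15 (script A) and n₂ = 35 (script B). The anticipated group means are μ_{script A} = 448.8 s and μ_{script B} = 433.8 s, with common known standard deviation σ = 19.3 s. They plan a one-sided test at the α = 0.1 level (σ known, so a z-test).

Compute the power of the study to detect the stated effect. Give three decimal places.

Power ≈ 0.892

Standardized effect: d = |μ_{script A} − μ_{script B}| / σ = |448.8 − 433.8| / 19.3 = 0.7772
Noncentrality parameter: δ = d / √(1/n₁ + 1/n₂) = 0.7772 / √(1/15 + 1/35) = 2.5184
Critical value for a one-sided test at α = 0.1: z_α = 1.282.
Power = Φ(δ − 1.282) = Φ(1.237) = 0.8919.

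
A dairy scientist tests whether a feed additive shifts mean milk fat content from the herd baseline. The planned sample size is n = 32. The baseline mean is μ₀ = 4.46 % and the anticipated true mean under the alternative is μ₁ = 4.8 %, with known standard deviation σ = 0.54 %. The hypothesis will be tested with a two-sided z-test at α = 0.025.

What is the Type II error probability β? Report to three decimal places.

Standardized effect: d = |μ₁ − μ₀| / σ = |4.8 − 4.46| / 0.54 = 0.6296
Noncentrality parameter: δ = d·√n = 0.6296 × √32 = 3.5617
Two-sided α = 0.025 → critical value z_{0.0125} = 2.241.
Power = Φ(δ − 2.241) + Φ(−δ − 2.241) = Φ(1.320) + Φ(-5.803) = 0.9066 + 0.0000 = 0.9066.
Type II error: β = 1 − power = 1 − 0.9066 = 0.0934.

β ≈ 0.093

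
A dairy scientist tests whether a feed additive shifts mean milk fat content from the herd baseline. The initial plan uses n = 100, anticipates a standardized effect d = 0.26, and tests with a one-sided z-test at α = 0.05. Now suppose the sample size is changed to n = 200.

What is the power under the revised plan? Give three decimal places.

Power ≈ 0.979

With n = 200: δ = d·√n = 0.26 × √200 = 3.6770. Critical value z_{0.05} = 1.645.
Revised power = Φ(δ − 1.645) = Φ(2.032) = 0.9789.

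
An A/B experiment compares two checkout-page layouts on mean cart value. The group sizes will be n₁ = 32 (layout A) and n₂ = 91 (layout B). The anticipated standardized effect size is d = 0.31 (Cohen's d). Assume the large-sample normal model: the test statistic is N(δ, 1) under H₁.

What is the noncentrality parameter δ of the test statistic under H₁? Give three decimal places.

δ ≈ 1.508

The noncentrality parameter scales effect size by the design's sample-size factor: δ = d / √(1/n₁ + 1/n₂) = 0.31 / √(1/32 + 1/91) = 1.5084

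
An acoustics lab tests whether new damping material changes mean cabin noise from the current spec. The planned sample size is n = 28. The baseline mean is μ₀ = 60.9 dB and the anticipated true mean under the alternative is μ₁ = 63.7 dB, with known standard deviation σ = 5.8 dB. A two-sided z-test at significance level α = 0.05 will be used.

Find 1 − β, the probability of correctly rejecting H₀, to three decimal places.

Power ≈ 0.724

Standardized effect: d = |μ₁ − μ₀| / σ = |63.7 − 60.9| / 5.8 = 0.4828
Noncentrality parameter: δ = d·√n = 0.4828 × √28 = 2.5545
Two-sided α = 0.05 → critical value z_{0.025} = 1.960.
Power = Φ(δ − 1.960) + Φ(−δ − 1.960) = Φ(0.595) + Φ(-4.514) = 0.7239 + 0.0000 = 0.7239.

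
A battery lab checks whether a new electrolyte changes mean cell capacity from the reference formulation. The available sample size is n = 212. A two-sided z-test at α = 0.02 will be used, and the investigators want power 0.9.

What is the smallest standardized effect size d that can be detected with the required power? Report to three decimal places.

d ≈ 0.248

Need Φ(δ − 2.326) = 0.9, so δ = 2.326 + 1.282 = 3.608.
(Lower-tail contribution to power is negligible for δ > 0.)
δ = d·√n ⇒ d = δ/√n = 3.608/√212 = 0.2478.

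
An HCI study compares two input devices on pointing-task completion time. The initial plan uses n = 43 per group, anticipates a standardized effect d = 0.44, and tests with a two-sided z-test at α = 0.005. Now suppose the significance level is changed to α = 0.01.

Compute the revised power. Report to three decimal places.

Power ≈ 0.296

δ = d·√(n/2) = 0.44 × √(43/2) = 2.0402 (unchanged). New critical value: z_{0.005} = 2.576.
Revised power = Φ(δ − 2.576) + Φ(−δ − 2.576) = Φ(-0.536) + Φ(-4.616) = 0.2961 + 0.0000 = 0.2961.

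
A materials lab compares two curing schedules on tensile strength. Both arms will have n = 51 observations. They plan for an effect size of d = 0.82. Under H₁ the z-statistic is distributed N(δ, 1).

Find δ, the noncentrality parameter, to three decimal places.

The noncentrality parameter scales effect size by the design's sample-size factor: δ = d·√(n/2) = 0.82 × √(51/2) = 4.1408

δ ≈ 4.141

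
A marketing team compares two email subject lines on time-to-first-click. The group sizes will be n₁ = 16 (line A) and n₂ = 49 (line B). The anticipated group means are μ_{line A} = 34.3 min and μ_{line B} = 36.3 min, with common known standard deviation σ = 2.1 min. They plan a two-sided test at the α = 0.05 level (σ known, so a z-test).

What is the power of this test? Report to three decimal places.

Standardized effect: d = |μ_{line A} − μ_{line B}| / σ = |34.3 − 36.3| / 2.1 = 0.9524
Noncentrality parameter: δ = d / √(1/n₁ + 1/n₂) = 0.9524 / √(1/16 + 1/49) = 3.3076
Critical value for a two-sided test at α = 0.05: z_{α/2} = 1.960.
Power = Φ(δ − 1.960) + Φ(−δ − 1.960) = Φ(1.348) + Φ(-5.268) = 0.9111 + 0.0000 = 0.9111.

Power ≈ 0.911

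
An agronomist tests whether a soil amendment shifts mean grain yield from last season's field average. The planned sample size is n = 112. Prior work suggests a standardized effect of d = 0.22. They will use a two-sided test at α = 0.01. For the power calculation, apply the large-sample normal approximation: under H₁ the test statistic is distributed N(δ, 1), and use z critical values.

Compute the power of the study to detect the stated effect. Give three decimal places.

Power ≈ 0.402

Noncentrality parameter: δ = d·√n = 0.22 × √112 = 2.3283
Two-sided α = 0.01 → critical value z_{0.005} = 2.576.
Power = Φ(δ − 2.576) + Φ(−δ − 2.576) = Φ(-0.248) + Φ(-4.904) = 0.4022 + 0.0000 = 0.4022.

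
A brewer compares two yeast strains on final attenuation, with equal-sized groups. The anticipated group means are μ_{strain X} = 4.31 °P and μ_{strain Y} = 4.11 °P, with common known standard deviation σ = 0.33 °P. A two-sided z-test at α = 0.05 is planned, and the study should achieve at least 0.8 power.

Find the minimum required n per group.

Standardized effect: d = |μ_{strain X} − μ_{strain Y}| / σ = |4.31 − 4.11| / 0.33 = 0.6061
Set Φ(δ − 1.960) = 0.8; then δ − 1.960 = Φ⁻¹(0.8) = 0.842, giving δ = 2.802.
(Ignoring the negligible lower-tail rejection probability gives the usual closed-form inversion.)
δ = d·√(n/2) ⇒ n = 2(δ/d)² = 2 × (2.802 / 0.6061)² = 42.74.
Round up to the next whole unit.

n = 43 per group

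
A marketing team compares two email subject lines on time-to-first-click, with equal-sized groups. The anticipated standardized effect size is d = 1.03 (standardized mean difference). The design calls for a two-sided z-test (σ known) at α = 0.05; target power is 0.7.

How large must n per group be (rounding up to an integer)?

For power 0.7 need Φ(δ − z_{0.025}) = 0.7, so δ = z_{0.025} + z_{0.30} = 1.960 + 0.524 = 2.484.
(Ignoring the negligible lower-tail rejection probability gives the usual closed-form inversion.)
δ = d·√(n/2) ⇒ n = 2(δ/d)² = 2 × (2.484 / 1.03)² = 11.64.
Rounding up, n = 12 per group.

n = 12 per group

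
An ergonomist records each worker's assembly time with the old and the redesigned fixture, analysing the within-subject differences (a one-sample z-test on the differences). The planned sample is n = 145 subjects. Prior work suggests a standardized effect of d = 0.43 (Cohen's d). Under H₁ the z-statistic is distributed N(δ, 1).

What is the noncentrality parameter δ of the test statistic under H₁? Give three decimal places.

The noncentrality parameter scales effect size by the design's sample-size factor: δ = d·√n = 0.43 × √145 = 5.1779

δ ≈ 5.178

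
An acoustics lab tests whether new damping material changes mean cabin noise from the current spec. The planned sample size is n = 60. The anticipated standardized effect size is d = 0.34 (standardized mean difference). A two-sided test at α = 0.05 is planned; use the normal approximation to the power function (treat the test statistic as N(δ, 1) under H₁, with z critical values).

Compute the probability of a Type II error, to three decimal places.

Noncentrality parameter: δ = d·√n = 0.34 × √60 = 2.6336
Critical value for a two-sided test at α = 0.05: z_{α/2} = 1.960.
Power = Φ(δ − 1.960) + Φ(−δ − 1.960) = Φ(0.674) + Φ(-4.594) = 0.7497 + 0.0000 = 0.7497.
Type II error: β = 1 − power = 1 − 0.7497 = 0.2503.

β ≈ 0.250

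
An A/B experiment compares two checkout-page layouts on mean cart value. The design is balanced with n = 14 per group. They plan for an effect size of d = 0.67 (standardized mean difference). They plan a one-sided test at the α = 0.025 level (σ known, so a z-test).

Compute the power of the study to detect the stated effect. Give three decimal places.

Noncentrality parameter: δ = d·√(n/2) = 0.67 × √(14/2) = 1.7727
Critical value for a one-sided test at α = 0.025: z_α = 1.960.
Power = P(Z > 1.960 − δ) = Φ(-0.187) = 0.4257.

Power ≈ 0.426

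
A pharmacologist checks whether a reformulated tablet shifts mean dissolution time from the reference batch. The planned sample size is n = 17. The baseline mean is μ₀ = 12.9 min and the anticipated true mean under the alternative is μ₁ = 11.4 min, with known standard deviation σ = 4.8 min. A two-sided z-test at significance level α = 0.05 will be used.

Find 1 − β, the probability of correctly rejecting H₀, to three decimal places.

Standardized effect: d = |μ₁ − μ₀| / σ = |11.4 − 12.9| / 4.8 = 0.3125
Noncentrality parameter: δ = d·√n = 0.3125 × √17 = 1.2885
Critical value for a two-sided test at α = 0.05: z_{α/2} = 1.960.
Power = Φ(δ − 1.960) + Φ(−δ − 1.960) = Φ(-0.671) + Φ(-3.248) = 0.2510 + 0.0006 = 0.2515.

Power ≈ 0.252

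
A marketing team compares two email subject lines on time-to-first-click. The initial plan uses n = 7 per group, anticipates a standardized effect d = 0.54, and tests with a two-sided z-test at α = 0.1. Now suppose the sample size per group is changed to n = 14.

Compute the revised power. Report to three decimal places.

Power ≈ 0.415

With n = 14 per group: δ = d·√(n/2) = 0.54 × √(14/2) = 1.4287. Critical value z_{0.05} = 1.645.
Revised power = Φ(δ − 1.645) + Φ(−δ − 1.645) = Φ(-0.216) + Φ(-3.074) = 0.4144 + 0.0011 = 0.4155.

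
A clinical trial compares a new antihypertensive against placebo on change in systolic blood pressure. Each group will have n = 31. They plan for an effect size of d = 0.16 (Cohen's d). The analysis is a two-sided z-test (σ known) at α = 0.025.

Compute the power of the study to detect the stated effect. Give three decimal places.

Noncentrality parameter: δ = d·√(n/2) = 0.16 × √(31/2) = 0.6299
Two-sided α = 0.025 → critical value z_{0.0125} = 2.241.
Power = Φ(δ − 2.241) + Φ(−δ − 2.241) = Φ(-1.611) + Φ(-2.871) = 0.0535 + 0.0020 = 0.0556.

Power ≈ 0.056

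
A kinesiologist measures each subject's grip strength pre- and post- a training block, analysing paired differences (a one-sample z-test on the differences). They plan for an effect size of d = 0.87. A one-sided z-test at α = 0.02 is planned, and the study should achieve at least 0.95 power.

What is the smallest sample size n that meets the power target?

n = 19

Set Φ(δ − 2.054) = 0.95; then δ − 2.054 = Φ⁻¹(0.95) = 1.645, giving δ = 3.699.
δ = d·√n ⇒ n = (δ/d)² = (3.699 / 0.87)² = 18.07.
Rounding up, n = 19.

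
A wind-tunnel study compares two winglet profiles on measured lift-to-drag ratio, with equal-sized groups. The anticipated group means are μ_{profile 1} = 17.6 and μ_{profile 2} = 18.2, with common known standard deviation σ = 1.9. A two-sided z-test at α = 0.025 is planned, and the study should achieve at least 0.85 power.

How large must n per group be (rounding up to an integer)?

Standardized effect: d = |μ_{profile 1} − μ_{profile 2}| / σ = |17.6 − 18.2| / 1.9 = 0.3158
For power 0.85 need Φ(δ − z_{0.0125}) = 0.85, so δ = z_{0.0125} + z_{0.15} = 2.241 + 1.036 = 3.278.
(Ignoring the negligible lower-tail rejection probability gives the usual closed-form inversion.)
δ = d·√(n/2) ⇒ n = 2(δ/d)² = 2 × (3.278 / 0.3158)² = 215.48.
Rounding up, n = 216 per group.

n = 216 per group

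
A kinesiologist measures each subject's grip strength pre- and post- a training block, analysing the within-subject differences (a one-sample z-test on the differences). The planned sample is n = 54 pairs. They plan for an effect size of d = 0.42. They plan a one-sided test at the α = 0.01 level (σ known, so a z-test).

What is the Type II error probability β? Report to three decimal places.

Noncentrality parameter: δ = d·√n = 0.42 × √54 = 3.0864
One-sided α = 0.01 → critical value z_{0.01} = 2.326.
Power = P(Z > 2.326 − δ) = Φ(0.760) = 0.7764.
Type II error: β = 1 − power = 1 − 0.7764 = 0.2236.

β ≈ 0.224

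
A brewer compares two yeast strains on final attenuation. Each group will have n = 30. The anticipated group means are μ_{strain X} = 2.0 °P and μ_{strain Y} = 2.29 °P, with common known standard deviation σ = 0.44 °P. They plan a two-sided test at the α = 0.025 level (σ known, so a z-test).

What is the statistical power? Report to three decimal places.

Standardized effect: d = |μ_{strain X} − μ_{strain Y}| / σ = |2.0 − 2.29| / 0.44 = 0.6591
Noncentrality parameter: δ = d·√(n/2) = 0.6591 × √(30/2) = 2.5526
Critical value for a two-sided test at α = 0.025: z_{α/2} = 2.241.
Power = Φ(δ − 2.241) + Φ(−δ − 2.241) = Φ(0.311) + Φ(-4.794) = 0.6222 + 0.0000 = 0.6222.

Power ≈ 0.622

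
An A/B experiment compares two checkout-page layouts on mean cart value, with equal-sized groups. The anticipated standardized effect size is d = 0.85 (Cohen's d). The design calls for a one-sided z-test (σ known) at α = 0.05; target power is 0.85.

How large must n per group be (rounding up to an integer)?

For power 0.85 need Φ(δ − z_{0.05}) = 0.85, so δ = z_{0.05} + z_{0.15} = 1.645 + 1.036 = 2.681.
δ = d·√(n/2) ⇒ n = 2(δ/d)² = 2 × (2.681 / 0.85)² = 19.90.
Rounding up, n = 20 per group.

n = 20 per group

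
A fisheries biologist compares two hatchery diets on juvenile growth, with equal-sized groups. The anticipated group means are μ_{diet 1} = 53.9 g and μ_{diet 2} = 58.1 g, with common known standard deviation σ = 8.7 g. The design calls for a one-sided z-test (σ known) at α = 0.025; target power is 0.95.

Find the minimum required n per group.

Standardized effect: d = |μ_{diet 1} − μ_{diet 2}| / σ = |53.9 − 58.1| / 8.7 = 0.4828
For power 0.95 need Φ(δ − z_{0.025}) = 0.95, so δ = z_{0.025} + z_{0.05} = 1.960 + 1.645 = 3.605.
δ = d·√(n/2) ⇒ n = 2(δ/d)² = 2 × (3.605 / 0.4828)² = 111.52.
Round up to the next whole unit.

n = 112 per group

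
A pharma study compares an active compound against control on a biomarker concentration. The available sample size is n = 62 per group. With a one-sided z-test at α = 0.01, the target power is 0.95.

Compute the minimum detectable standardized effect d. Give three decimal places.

d ≈ 0.713

Required noncentrality: δ = z_{0.01} + z_{0.05} = 2.326 + 1.645 = 3.971.
δ = d·√(n/2) ⇒ d = δ/√(n/2) = 3.971/√(62/2) = 0.7132.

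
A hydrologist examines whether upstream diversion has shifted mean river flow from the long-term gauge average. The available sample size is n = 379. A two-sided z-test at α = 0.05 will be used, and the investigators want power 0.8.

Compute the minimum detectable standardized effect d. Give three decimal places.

Required noncentrality: δ = z_{0.025} + z_{0.20} = 1.960 + 0.842 = 2.802.
(Lower-tail contribution to power is negligible for δ > 0.)
δ = d·√n ⇒ d = δ/√n = 2.802/√379 = 0.1439.

d ≈ 0.144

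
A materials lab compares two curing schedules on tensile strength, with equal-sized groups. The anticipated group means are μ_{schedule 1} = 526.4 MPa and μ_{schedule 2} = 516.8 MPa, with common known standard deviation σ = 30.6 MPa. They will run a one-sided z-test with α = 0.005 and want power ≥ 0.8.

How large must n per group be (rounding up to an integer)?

Standardized effect: d = |μ_{schedule 1} − μ_{schedule 2}| / σ = |526.4 − 516.8| / 30.6 = 0.3137
For power 0.8 need Φ(δ − z_{0.005}) = 0.8, so δ = z_{0.005} + z_{0.20} = 2.576 + 0.842 = 3.417.
δ = d·√(n/2) ⇒ n = 2(δ/d)² = 2 × (3.417 / 0.3137)² = 237.32.
Round up to the next whole unit.

n = 238 per group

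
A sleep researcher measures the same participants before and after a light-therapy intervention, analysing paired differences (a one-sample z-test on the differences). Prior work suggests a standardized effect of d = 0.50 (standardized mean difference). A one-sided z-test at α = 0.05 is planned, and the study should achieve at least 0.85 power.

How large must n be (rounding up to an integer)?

n = 29

Set Φ(δ − 1.645) = 0.85; then δ − 1.645 = Φ⁻¹(0.85) = 1.036, giving δ = 2.681.
δ = d·√n ⇒ n = (δ/d)² = (2.681 / 0.50)² = 28.76.
Rounding up, n = 29.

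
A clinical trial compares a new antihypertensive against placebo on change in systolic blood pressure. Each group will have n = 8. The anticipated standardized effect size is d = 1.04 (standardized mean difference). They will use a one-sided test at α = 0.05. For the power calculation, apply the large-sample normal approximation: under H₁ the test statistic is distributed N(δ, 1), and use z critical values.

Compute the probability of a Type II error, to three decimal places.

Noncentrality parameter: δ = d·√(n/2) = 1.04 × √(8/2) = 2.0800
One-sided α = 0.05 → critical value z_{0.05} = 1.645.
Power = P(Z > 1.645 − δ) = Φ(0.435) = 0.6683.
Type II error: β = 1 − power = 1 − 0.6683 = 0.3317.

β ≈ 0.332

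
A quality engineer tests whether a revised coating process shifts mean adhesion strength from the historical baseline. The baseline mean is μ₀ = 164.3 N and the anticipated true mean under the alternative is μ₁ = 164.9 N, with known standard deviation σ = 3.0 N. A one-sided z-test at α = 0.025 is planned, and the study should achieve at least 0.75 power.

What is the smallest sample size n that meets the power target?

Standardized effect: d = |μ₁ − μ₀| / σ = |164.9 − 164.3| / 3.0 = 0.2000
For power 0.75 need Φ(δ − z_{0.025}) = 0.75, so δ = z_{0.025} + z_{0.25} = 1.960 + 0.674 = 2.634.
δ = d·√n ⇒ n = (δ/d)² = (2.634 / 0.2000)² = 173.51.
Rounding up, n = 174.

n = 174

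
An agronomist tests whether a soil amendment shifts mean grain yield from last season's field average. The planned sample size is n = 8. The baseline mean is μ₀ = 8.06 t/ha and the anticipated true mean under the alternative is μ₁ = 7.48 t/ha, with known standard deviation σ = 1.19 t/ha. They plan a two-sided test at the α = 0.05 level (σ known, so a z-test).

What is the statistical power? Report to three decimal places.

Standardized effect: d = |μ₁ − μ₀| / σ = |7.48 − 8.06| / 1.19 = 0.4874
Noncentrality parameter: δ = d·√n = 0.4874 × √8 = 1.3786
Two-sided α = 0.05 → critical value z_{0.025} = 1.960.
Power = Φ(δ − 1.960) + Φ(−δ − 1.960) = Φ(-0.581) + Φ(-3.339) = 0.2805 + 0.0004 = 0.2809.

Power ≈ 0.281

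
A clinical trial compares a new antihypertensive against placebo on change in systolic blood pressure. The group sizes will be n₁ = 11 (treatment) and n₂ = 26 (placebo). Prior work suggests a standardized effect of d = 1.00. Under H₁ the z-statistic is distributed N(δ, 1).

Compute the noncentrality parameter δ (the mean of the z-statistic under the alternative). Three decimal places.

δ = d / √(1/n₁ + 1/n₂) = 1.00 / √(1/11 + 1/26) = 2.7802

δ ≈ 2.780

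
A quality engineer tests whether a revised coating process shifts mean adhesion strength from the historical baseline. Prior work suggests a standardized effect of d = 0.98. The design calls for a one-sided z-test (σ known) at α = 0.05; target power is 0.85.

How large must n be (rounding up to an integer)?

n = 8

For power 0.85 need Φ(δ − z_{0.05}) = 0.85, so δ = z_{0.05} + z_{0.15} = 1.645 + 1.036 = 2.681.
δ = d·√n ⇒ n = (δ/d)² = (2.681 / 0.98)² = 7.49.
Rounding up, n = 8.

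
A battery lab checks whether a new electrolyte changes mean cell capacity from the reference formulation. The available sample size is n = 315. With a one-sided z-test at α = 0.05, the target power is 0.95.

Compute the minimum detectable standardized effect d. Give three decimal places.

d ≈ 0.185

Required noncentrality: δ = z_{0.05} + z_{0.05} = 1.645 + 1.645 = 3.290.
δ = d·√n ⇒ d = δ/√n = 3.290/√315 = 0.1854.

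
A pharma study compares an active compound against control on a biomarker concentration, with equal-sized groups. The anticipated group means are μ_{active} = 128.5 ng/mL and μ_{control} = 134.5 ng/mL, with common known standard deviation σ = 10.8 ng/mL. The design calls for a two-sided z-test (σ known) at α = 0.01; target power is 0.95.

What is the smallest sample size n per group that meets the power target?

n = 116 per group

Standardized effect: d = |μ_{active} − μ_{control}| / σ = |128.5 − 134.5| / 10.8 = 0.5556
For power 0.95 need Φ(δ − z_{0.005}) = 0.95, so δ = z_{0.005} + z_{0.05} = 2.576 + 1.645 = 4.221.
(For δ > 0 the lower-tail rejection region contributes negligibly to power, so the one-term inversion is standard.)
δ = d·√(n/2) ⇒ n = 2(δ/d)² = 2 × (4.221 / 0.5556)² = 115.44.
Round up to the next whole unit.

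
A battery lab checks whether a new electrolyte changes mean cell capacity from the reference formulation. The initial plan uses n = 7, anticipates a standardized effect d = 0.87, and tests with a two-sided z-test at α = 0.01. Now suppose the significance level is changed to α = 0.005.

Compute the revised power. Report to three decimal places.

Power ≈ 0.307

δ = d·√n = 0.87 × √7 = 2.3018 (unchanged). New critical value: z_{0.0025} = 2.807.
Revised power = Φ(δ − 2.807) + Φ(−δ − 2.807) = Φ(-0.505) + Φ(-5.109) = 0.3067 + 0.0000 = 0.3067.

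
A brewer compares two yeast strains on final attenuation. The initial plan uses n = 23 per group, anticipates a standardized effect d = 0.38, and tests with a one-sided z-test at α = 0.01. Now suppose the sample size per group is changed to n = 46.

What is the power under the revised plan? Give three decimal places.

Power ≈ 0.307

With n = 46 per group: δ = d·√(n/2) = 0.38 × √(46/2) = 1.8224. Critical value z_{0.01} = 2.326.
Revised power = P(Z > 2.326 − δ) = Φ(-0.504) = 0.3072.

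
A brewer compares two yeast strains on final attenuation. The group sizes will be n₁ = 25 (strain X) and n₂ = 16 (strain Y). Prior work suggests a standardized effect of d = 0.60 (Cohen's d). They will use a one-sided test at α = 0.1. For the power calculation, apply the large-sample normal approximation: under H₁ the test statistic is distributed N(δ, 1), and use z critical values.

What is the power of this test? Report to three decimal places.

Noncentrality parameter: δ = d / √(1/n₁ + 1/n₂) = 0.60 / √(1/25 + 1/16) = 1.8741
Critical value for a one-sided test at α = 0.1: z_α = 1.282.
Power = P(Z > 1.282 − δ) = Φ(0.593) = 0.7233.

Power ≈ 0.723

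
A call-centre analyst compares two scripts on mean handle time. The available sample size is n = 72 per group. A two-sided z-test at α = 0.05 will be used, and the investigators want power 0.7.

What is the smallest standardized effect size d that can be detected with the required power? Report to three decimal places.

Need Φ(δ − 1.960) = 0.7, so δ = 1.960 + 0.524 = 2.484.
(Lower-tail contribution to power is negligible for δ > 0.)
δ = d·√(n/2) ⇒ d = δ/√(n/2) = 2.484/√(72/2) = 0.4141.

d ≈ 0.414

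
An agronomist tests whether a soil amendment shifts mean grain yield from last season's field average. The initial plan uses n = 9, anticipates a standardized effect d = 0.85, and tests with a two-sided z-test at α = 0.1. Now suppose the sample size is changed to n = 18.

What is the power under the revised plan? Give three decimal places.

With n = 18: δ = d·√n = 0.85 × √18 = 3.6062. Critical value z_{0.05} = 1.645.
Revised power = Φ(δ − 1.645) + Φ(−δ − 1.645) = Φ(1.961) + Φ(-5.251) = 0.9751 + 0.0000 = 0.9751.

Power ≈ 0.975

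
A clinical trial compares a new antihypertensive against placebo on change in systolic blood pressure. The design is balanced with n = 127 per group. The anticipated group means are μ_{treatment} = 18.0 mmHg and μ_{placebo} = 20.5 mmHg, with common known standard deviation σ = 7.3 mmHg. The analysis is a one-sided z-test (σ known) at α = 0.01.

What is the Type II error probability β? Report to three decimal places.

Standardized effect: d = |μ_{treatment} − μ_{placebo}| / σ = |18.0 − 20.5| / 7.3 = 0.3425
Noncentrality parameter: δ = d·√(n/2) = 0.3425 × √(127/2) = 2.7290
Critical value for a one-sided test at α = 0.01: z_α = 2.326.
Power = P(Z > 2.326 − δ) = Φ(0.403) = 0.6564.
Type II error: β = 1 − power = 1 − 0.6564 = 0.3436.

β ≈ 0.344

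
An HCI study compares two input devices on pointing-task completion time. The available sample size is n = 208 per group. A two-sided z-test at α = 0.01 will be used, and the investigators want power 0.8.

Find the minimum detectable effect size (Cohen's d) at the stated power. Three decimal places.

d ≈ 0.335

Required noncentrality: δ = z_{0.005} + z_{0.20} = 2.576 + 0.842 = 3.417.
(The second rejection-region term Φ(−δ − z_{α/2}) is negligible and dropped.)
δ = d·√(n/2) ⇒ d = δ/√(n/2) = 3.417/√(208/2) = 0.3351.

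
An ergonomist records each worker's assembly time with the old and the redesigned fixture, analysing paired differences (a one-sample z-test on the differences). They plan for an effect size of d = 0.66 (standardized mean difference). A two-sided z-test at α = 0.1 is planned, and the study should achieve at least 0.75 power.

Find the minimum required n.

Set Φ(δ − 1.645) = 0.75; then δ − 1.645 = Φ⁻¹(0.75) = 0.674, giving δ = 2.319.
(The Φ(−δ − z_{α/2}) term is vanishingly small for δ > 0 and is dropped in the standard sample-size formula.)
δ = d·√n ⇒ n = (δ/d)² = (2.319 / 0.66)² = 12.35.
Rounding up, n = 13.

n = 13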